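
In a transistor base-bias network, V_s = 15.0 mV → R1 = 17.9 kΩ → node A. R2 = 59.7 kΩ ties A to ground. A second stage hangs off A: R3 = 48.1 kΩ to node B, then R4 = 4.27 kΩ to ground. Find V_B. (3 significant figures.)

Node A sees R2 in parallel with the series input of stage 2, R3 + R4 = 52.37 kΩ.
R2 ‖ (R3+R4) = 27.90 kΩ.
So V_A = 15.0 × 0.6092 = 9.137 mV.
Then the unloaded second divider: V_B = V_A × R4/(R3+R4) = 9.137 × 0.08154 = 0.7450 mV.

V_B ≈ 0.745 mV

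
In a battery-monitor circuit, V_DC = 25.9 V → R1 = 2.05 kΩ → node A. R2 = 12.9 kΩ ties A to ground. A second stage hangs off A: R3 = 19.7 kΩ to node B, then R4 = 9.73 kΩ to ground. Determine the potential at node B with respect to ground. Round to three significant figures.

V_B ≈ 6.97 V

Node A sees R2 in parallel with the series input of stage 2, R3 + R4 = 29.43 kΩ.
Effective lower resistance at A: R2 ‖ 29.43 = 8.969 kΩ.
So V_A = 25.9 × 0.8140 = 21.08 V.
Stage 2 is unloaded, so V_B = V_A · R4/(R3+R4) = 21.08 × 9.73/29.43 = 6.970 V.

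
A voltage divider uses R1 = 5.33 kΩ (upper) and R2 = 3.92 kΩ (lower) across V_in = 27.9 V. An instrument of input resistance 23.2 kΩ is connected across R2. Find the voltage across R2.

V_out ≈ 10.8 V

First combine the lower leg with the load: R2 ‖ R_L = 3.353 kΩ.
Voltage divider with the loaded lower leg: V_out = 27.9 × 3.353/(5.33 + 3.353) = 27.9 × 0.3862 = 10.77 V.
(Unloaded it would be 11.8 V; the load pulls it down.)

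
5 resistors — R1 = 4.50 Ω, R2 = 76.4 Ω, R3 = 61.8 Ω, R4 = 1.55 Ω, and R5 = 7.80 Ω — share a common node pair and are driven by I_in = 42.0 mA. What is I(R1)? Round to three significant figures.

I ≈ 9.11 mA

Total conductance ΣG = 1/4.50 + 1/76.4 + 1/61.8 + 1/1.55 + 1/7.80 = 1.025 (units of 1/Ω).
Current divider: I(R1) = I_in · G_k/ΣG = 42.0 × (0.2222/1.025) = 42.0 × 0.2168 = 9.107 mA.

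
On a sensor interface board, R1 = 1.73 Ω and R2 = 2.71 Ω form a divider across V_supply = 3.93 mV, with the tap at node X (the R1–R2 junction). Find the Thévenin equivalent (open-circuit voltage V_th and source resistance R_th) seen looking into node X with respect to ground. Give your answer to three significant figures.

V_th is the unloaded tap voltage: V_supply · R2/(R1+R2) = 3.93 × 0.6104 = 2.399 mV.
Zeroing V_supply shorts the top of R1 to ground, so R_th = R1 ‖ R2 = 1.056 Ω.

V_th ≈ 2.40 mV, R_th ≈ 1.06 Ω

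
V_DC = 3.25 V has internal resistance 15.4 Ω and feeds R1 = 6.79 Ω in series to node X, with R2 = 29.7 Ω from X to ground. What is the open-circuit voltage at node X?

V_th ≈ 1.86 V

R1' = 15.4 + 6.79 = 22.19 Ω (source resistance + R1).
Open-circuit (no load on X): V_th = V_DC · R2/(R1' + R2) = 3.25 × 29.7/(22.19 + 29.7) = 1.860 V.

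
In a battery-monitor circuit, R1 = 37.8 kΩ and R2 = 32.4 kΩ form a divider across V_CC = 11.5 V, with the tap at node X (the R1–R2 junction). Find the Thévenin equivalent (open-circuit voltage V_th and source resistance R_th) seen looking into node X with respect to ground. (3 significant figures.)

V_th is the unloaded tap voltage: V_CC · R2/(R1+R2) = 11.5 × 0.4615 = 5.308 V.
With V_CC suppressed (replaced by a short), R_th = R1 ‖ R2 = (37.80 × 32.4)/(37.80 + 32.4) = 17.45 kΩ.

V_th ≈ 5.31 V, R_th ≈ 17.4 kΩ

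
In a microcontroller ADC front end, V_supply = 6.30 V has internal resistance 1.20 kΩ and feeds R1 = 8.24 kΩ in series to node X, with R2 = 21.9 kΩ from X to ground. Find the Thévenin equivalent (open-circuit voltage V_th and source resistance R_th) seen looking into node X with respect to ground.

V_th ≈ 4.40 V, R_th ≈ 6.60 kΩ

R1' = 1.20 + 8.24 = 9.440 kΩ (source resistance + R1).
With X open, the divider is unloaded: V_th = 6.30 × 21.9/31.34 = 4.402 V.
With V_supply suppressed (replaced by a short), R_th = R1' ‖ R2 = (9.440 × 21.9)/(9.440 + 21.9) = 6.597 kΩ.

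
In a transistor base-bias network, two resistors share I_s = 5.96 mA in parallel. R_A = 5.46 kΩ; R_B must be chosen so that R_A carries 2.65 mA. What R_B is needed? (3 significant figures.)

R_B ≈ 4.37 kΩ

In a two-way split, I_A/I_s = R_B/(R_A + R_B).
With f = 0.4446, R_B = R_A · f/(1−f) = 5.46 × 0.8006 = 4.371 kΩ.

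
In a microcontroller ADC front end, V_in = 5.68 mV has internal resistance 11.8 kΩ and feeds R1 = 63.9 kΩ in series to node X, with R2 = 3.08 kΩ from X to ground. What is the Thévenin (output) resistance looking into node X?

R1' = 11.8 + 63.9 = 75.70 kΩ (source resistance + R1).
With V_in suppressed (replaced by a short), R_th = R1' ‖ R2 = (75.70 × 3.08)/(75.70 + 3.08) = 2.960 kΩ.

R_th ≈ 2.96 kΩ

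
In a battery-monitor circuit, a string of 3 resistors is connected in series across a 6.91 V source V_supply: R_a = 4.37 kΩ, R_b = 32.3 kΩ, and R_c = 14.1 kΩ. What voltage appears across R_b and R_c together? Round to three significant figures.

ΣR = 4.37 + 32.3 + 14.1 = 50.77 kΩ.
R_{R_b..R_c} = 32.3 + 14.1 = 46.40 kΩ.
Voltage divider: V = V_supply · (46.40 / 50.77) = 6.91 × 0.9139 = 6.315 V.

V ≈ 6.32 V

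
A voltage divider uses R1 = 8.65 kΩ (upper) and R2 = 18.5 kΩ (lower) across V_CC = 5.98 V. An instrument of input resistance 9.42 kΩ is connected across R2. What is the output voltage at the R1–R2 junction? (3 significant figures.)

V_out ≈ 2.51 V

The load sits in parallel with R2, giving an effective lower resistance R2' = R2·R_L/(R2+R_L) = 6.242 kΩ.
Voltage divider with the loaded lower leg: V_out = 5.98 × 6.242/(8.65 + 6.242) = 5.98 × 0.4191 = 2.506 V.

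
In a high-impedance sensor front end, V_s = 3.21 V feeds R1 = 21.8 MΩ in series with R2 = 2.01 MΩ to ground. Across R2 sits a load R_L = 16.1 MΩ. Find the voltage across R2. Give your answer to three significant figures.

V_out ≈ 0.243 V

R2 ‖ R_L = (2.01 × 16.1)/(2.01 + 16.1) = 1.787 MΩ.
Now apply the divider: V_out = 3.21 × 0.07576 = 0.2432 V.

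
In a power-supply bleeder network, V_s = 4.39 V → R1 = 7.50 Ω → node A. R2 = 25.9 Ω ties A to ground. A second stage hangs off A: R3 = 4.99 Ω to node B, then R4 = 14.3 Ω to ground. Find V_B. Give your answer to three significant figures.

V_B ≈ 1.94 V

Looking into the second stage from A: R3 + R4 = 19.29 Ω appears in parallel with R2.
Effective lower resistance at A: R2 ‖ 19.29 = 11.06 Ω.
First divider: V_A = V_s · 11.06/(7.50 + 11.06) = 2.616 V.
V_B = V_A × 0.7413 = 1.939 V.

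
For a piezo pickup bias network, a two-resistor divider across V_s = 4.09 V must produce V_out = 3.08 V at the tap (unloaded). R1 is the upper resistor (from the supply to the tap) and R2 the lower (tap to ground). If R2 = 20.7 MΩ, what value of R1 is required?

R1 ≈ 6.79 MΩ

The divider ratio is R2/(R1+R2) = 3.08/4.09 = 0.7531.
Rearranging, R1 = R2·(1−k)/k = 20.7 × 0.3279 = 6.788 MΩ.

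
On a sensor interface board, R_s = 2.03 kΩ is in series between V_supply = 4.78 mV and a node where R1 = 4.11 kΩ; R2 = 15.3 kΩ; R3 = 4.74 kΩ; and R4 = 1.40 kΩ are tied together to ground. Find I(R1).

I ≈ 0.332 µA

Parallel bank: R_p = 1/(1/4.11 + 1/15.3 + 1/4.74 + 1/1.40) = 0.8104 kΩ.
V_A = 4.78 × 0.8104/2.840 = 1.364 mV.
Branch current I = V_A/R1 = 1.364/4.11 = 0.3318 µA.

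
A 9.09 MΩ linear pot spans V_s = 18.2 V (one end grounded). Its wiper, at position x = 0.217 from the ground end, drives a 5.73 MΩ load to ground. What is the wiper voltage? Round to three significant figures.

V_out ≈ 3.11 V

Lower segment x·R_p = 1.973 MΩ; upper segment (1−x)·R_p = 7.117 MΩ.
Lower segment in parallel with the load: 1.973 ‖ 5.73 = 1.467 MΩ.
Loaded-divider output: V_out = 18.2 × 0.1709 = 3.111 V.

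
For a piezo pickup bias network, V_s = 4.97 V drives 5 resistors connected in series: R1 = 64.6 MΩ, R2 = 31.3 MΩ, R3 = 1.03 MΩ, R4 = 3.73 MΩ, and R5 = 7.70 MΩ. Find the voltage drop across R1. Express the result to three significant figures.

V ≈ 2.96 V

Total series resistance ΣR = 64.6 + 31.3 + 1.03 + 3.73 + 7.70 = 108.4 MΩ.
Voltage divider: V = V_s · (64.60 / 108.4) = 4.97 × 0.5962 = 2.963 V.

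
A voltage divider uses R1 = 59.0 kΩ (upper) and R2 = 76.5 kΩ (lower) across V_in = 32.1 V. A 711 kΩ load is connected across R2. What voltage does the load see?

V_out ≈ 17.3 V

R2 ‖ R_L = (76.5 × 711)/(76.5 + 711) = 69.07 kΩ.
Then V_out = V_in · R2'/(R1 + R2') = 32.1 × 69.07/128.1 = 17.31 V.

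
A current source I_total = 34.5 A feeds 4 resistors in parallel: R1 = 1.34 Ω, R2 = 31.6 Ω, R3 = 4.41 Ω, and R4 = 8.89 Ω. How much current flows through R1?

Total conductance ΣG = 1/1.34 + 1/31.6 + 1/4.41 + 1/8.89 = 1.117 (units of 1/Ω).
By the current-divider rule, I = I_total · G_k/ΣG = 34.5 × 0.6680 = 23.05 A.

I ≈ 23.0 A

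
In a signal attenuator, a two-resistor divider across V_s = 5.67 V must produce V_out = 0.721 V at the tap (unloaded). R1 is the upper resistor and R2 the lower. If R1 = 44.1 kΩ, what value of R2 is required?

R2 ≈ 6.42 kΩ

V_out/V_s = R2/(R1+R2) = 0.1272.
Rearranging, R2 = R1·k/(1−k) = 44.1 × 0.1457 = 6.425 kΩ.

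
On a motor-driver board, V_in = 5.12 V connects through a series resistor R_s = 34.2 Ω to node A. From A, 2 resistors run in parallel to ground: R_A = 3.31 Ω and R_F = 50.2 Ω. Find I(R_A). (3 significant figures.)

Equivalent of the parallel group: R_p = 3.105 Ω.
Node voltage V_A = V_in · R_p/(R_s + R_p) = 5.12 × 0.08324 = 0.4262 V.
Branch current I = V_A/R_A = 0.4262/3.31 = 0.1288 A.
(Check via current divider: I_total = 0.1372 A; share G_k/ΣG = 0.9381 → same result.)

I ≈ 0.129 A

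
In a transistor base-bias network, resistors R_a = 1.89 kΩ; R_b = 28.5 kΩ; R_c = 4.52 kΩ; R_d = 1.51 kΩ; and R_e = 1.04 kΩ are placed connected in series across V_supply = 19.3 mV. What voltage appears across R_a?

V ≈ 0.974 mV

Total series resistance ΣR = 1.89 + 28.5 + 4.52 + 1.51 + 1.04 = 37.46 kΩ.
Voltage divider: V = V_supply · (1.890 / 37.46) = 19.3 × 0.05045 = 0.9738 mV.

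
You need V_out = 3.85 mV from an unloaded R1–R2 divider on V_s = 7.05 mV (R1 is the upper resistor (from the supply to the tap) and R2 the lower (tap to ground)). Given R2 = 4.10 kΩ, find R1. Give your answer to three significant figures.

Required fraction k = V_out/V_s = 0.5461.
Rearranging, R1 = R2·(1−k)/k = 4.10 × 0.8312 = 3.408 kΩ.

R1 ≈ 3.41 kΩ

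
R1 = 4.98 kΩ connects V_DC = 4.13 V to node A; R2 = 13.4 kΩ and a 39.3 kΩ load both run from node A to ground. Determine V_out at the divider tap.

R2 ‖ R_L = (13.4 × 39.3)/(13.4 + 39.3) = 9.993 kΩ.
Then V_out = V_DC · R2'/(R1 + R2') = 4.13 × 9.993/14.97 = 2.756 V.
(Unloaded it would be 3.01 V; the load pulls it down.)

V_out ≈ 2.76 V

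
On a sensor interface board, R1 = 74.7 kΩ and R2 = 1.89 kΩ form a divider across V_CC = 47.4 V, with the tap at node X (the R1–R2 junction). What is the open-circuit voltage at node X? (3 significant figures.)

Open-circuit (no load on X): V_th = V_CC · R2/(R1 + R2) = 47.4 × 1.89/(74.70 + 1.89) = 1.170 V.

V_th ≈ 1.17 V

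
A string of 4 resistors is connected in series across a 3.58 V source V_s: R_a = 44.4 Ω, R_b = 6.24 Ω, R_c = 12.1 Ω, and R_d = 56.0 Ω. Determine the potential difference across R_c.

V ≈ 0.365 V

ΣR = 44.4 + 6.24 + 12.1 + 56.0 = 118.7 Ω.
By the voltage-divider rule, V = 3.58 × 12.10/118.7 = 0.3648 V.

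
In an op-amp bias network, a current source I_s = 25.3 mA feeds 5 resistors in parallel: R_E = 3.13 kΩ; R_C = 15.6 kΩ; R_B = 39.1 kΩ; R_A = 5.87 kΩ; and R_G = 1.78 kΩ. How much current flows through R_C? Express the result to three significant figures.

ΣG = 1/3.13 + 1/15.6 + 1/39.1 + 1/5.87 + 1/1.78 = 1.141.
By the current-divider rule, I = I_s · G_k/ΣG = 25.3 × 0.05617 = 1.421 mA.

I ≈ 1.42 mA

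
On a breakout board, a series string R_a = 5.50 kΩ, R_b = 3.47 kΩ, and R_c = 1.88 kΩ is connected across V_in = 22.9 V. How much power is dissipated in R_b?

The common current is I = 22.9/10.85 = 2.111 mA.
P(R_b) = I²·R_b = (2.111)² × 3.47 = 15.46 mW.

P ≈ 15.5 mW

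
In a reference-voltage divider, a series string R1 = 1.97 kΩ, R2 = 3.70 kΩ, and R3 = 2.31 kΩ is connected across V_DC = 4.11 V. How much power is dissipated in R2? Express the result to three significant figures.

The common current is I = 4.11/7.980 = 0.5150 mA.
P = I²R = 0.2653 × 3.70 = 0.9815 mW.

P ≈ 0.981 mW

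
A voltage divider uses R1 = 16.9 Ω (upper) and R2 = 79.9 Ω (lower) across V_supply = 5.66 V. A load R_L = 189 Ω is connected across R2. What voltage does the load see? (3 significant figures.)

V_out ≈ 4.35 V

R2 ‖ R_L = (79.9 × 189)/(79.9 + 189) = 56.16 Ω.
Now apply the divider: V_out = 5.66 × 0.7687 = 4.351 V.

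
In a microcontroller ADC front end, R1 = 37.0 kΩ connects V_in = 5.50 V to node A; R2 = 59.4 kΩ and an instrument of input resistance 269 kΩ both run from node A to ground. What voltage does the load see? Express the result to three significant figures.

First combine the lower leg with the load: R2 ‖ R_L = 48.66 kΩ.
Voltage divider with the loaded lower leg: V_out = 5.50 × 48.66/(37.0 + 48.66) = 5.50 × 0.5680 = 3.124 V.
(Unloaded it would be 3.39 V; the load pulls it down.)

V_out ≈ 3.12 V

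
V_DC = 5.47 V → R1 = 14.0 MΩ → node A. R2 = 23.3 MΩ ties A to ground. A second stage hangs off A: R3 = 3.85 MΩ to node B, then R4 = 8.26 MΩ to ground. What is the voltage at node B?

V_B ≈ 1.35 V

Node A sees R2 in parallel with the series input of stage 2, R3 + R4 = 12.11 MΩ.
R2 ‖ (R3+R4) = 7.968 MΩ.
V_A = 5.47 × 7.968/(14.0 + 7.968) = 1.984 V.
V_B = V_A × 0.6821 = 1.353 V.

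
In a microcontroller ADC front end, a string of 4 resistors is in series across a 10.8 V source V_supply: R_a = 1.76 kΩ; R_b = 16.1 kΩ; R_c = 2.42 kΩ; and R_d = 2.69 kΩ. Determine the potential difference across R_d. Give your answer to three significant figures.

Series total: ΣR = 1.76 + 16.1 + 2.42 + 2.69 = 22.97 kΩ.
By the voltage-divider rule, V = 10.8 × 2.690/22.97 = 1.265 V.

V ≈ 1.26 V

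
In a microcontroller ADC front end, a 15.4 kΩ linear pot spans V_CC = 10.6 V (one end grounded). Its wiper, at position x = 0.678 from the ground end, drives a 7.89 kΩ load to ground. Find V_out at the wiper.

Split the track: R_lower = x·R_p = 10.44 kΩ, R_upper = (1−x)·R_p = 4.959 kΩ.
(x·R_p) ‖ R_L = 4.494 kΩ.
Loaded-divider output: V_out = 10.6 × 0.4754 = 5.039 V.

V_out ≈ 5.04 V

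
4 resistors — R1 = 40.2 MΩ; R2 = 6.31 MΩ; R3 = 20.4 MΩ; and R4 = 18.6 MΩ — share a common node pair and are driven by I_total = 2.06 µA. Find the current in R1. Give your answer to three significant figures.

ΣG = 1/40.2 + 1/6.31 + 1/20.4 + 1/18.6 = 0.2861.
Current divider: I(R1) = I_total · G_k/ΣG = 2.06 × (0.02488/0.2861) = 2.06 × 0.08694 = 0.1791 µA.

I ≈ 0.179 µA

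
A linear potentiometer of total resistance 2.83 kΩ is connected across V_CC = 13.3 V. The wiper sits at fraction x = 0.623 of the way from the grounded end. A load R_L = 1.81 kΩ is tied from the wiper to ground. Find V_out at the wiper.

The pot divides into 1.067 kΩ above the wiper and 1.763 kΩ below.
Lower segment in parallel with the load: 1.763 ‖ 1.81 = 0.8931 kΩ.
Then V_out = V_CC · 0.8931/(1.067 + 0.8931) = 6.060 V.

V_out ≈ 6.06 V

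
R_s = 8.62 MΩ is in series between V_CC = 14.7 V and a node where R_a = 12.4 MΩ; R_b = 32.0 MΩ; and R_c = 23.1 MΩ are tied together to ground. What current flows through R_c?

Parallel bank: R_p = 1/(1/12.4 + 1/32.0 + 1/23.1) = 6.444 MΩ.
V_A by voltage divider: V_A = 14.7 × 6.444/(8.62 + 6.444) = 6.288 V.
I(R_c) = V_A / R_c = 6.288/23.1 = 0.2722 µA.
(Equivalently: I_total = 0.9758 µA, then current-divider fraction G_k/ΣG = 0.2790.)

I ≈ 0.272 µA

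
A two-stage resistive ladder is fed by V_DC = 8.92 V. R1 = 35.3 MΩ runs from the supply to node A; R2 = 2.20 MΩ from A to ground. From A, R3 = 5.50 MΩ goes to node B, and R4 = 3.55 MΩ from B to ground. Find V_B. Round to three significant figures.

The second stage (R3 + R4 = 9.050 MΩ) loads node A in parallel with R2.
Effective lower resistance at A: R2 ‖ 9.050 = 1.770 MΩ.
V_A = 8.92 × 1.770/(35.3 + 1.770) = 0.4259 V.
Stage 2 is unloaded, so V_B = V_A · R4/(R3+R4) = 0.4259 × 3.55/9.050 = 0.1670 V.

V_B ≈ 0.167 V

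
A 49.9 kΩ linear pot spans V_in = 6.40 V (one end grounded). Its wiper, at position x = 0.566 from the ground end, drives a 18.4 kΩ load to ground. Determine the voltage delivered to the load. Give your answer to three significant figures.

Lower segment x·R_p = 28.24 kΩ; upper segment (1−x)·R_p = 21.66 kΩ.
R_L loads the lower segment: effective lower R = 11.14 kΩ.
Then V_out = V_in · 11.14/(21.66 + 11.14) = 2.174 V.
(Unloaded: V_out = x·V_in = 3.62 V.)

V_out ≈ 2.17 V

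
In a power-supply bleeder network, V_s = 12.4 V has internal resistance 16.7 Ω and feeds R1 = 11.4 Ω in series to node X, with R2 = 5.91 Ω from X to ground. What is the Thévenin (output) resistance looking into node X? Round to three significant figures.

R1' = 16.7 + 11.4 = 28.10 Ω (source resistance + R1).
Zeroing V_s shorts the top of R1' to ground, so R_th = R1' ‖ R2 = 4.883 Ω.

R_th ≈ 4.88 Ω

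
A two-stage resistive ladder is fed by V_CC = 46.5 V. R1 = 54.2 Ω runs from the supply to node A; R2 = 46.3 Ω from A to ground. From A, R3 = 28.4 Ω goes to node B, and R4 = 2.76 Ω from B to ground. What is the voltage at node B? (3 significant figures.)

V_B ≈ 1.05 V

Node A sees R2 in parallel with the series input of stage 2, R3 + R4 = 31.16 Ω.
Effective lower resistance at A: R2 ‖ 31.16 = 18.63 Ω.
V_A = 46.5 × 18.63/(54.2 + 18.63) = 11.89 V.
V_B = V_A × 0.08858 = 1.053 V.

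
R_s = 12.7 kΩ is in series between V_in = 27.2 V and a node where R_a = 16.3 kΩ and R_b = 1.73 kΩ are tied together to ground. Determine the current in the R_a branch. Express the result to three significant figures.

I ≈ 0.183 mA

Combine the parallel branches: R_p = (1/16.3 + 1/1.73)⁻¹ = 1.564 kΩ.
V_A by voltage divider: V_A = 27.2 × 1.564/(12.7 + 1.564) = 2.982 V.
Branch current I = V_A/R_a = 2.982/16.3 = 0.1830 mA.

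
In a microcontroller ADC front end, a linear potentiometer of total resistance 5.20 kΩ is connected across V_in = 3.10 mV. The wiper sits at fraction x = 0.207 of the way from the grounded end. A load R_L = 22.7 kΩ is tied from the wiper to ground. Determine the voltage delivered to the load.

V_out ≈ 0.618 mV

Split the track: R_lower = x·R_p = 1.076 kΩ, R_upper = (1−x)·R_p = 4.124 kΩ.
R_L loads the lower segment: effective lower R = 1.028 kΩ.
Loaded-divider output: V_out = 3.10 × 0.1995 = 0.6184 mV.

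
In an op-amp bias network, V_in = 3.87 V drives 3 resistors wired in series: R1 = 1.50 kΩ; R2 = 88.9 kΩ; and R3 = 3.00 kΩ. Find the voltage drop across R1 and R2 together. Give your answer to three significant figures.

V ≈ 3.75 V

Series total: ΣR = 1.50 + 88.9 + 3.00 = 93.40 kΩ.
R_{R1..R2} = 1.50 + 88.9 = 90.40 kΩ.
Voltage divider: V = V_in · (90.40 / 93.40) = 3.87 × 0.9679 = 3.746 V.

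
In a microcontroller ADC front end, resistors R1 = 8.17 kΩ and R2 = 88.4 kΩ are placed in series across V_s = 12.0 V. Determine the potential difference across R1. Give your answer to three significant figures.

Total series resistance ΣR = 8.17 + 88.4 = 96.57 kΩ.
By the voltage-divider rule, V = 12.0 × 8.170/96.57 = 1.015 V.

V ≈ 1.02 V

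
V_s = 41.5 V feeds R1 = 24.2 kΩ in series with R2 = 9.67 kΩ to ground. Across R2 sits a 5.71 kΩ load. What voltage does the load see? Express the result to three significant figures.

V_out ≈ 5.36 V

The load sits in parallel with R2, giving an effective lower resistance R2' = R2·R_L/(R2+R_L) = 3.590 kΩ.
Voltage divider with the loaded lower leg: V_out = 41.5 × 3.590/(24.2 + 3.590) = 41.5 × 0.1292 = 5.361 V.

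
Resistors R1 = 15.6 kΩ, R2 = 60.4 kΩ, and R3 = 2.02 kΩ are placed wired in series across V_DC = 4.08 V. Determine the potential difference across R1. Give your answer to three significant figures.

Total series resistance ΣR = 15.6 + 60.4 + 2.02 = 78.02 kΩ.
By the voltage-divider rule, V = 4.08 × 15.60/78.02 = 0.8158 V.

V ≈ 0.816 V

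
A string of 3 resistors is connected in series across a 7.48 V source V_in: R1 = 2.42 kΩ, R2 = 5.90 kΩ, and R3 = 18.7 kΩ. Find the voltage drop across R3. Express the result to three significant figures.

V ≈ 5.18 V

Total series resistance ΣR = 2.42 + 5.90 + 18.7 = 27.02 kΩ.
V = V_in · R/ΣR = 7.48 × 0.6921 = 5.177 V.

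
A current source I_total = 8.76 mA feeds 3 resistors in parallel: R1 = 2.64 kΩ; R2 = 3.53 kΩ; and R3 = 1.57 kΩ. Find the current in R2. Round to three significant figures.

I ≈ 1.91 mA

ΣG = 1/2.64 + 1/3.53 + 1/1.57 = 1.299.
By the current-divider rule, I = I_total · G_k/ΣG = 8.76 × 0.2181 = 1.910 mA.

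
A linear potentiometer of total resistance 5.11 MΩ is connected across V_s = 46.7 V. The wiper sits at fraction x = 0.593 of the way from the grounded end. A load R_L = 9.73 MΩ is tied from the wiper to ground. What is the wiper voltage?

The pot divides into 2.080 MΩ above the wiper and 3.030 MΩ below.
Lower segment in parallel with the load: 3.030 ‖ 9.73 = 2.311 MΩ.
V_out = 46.7 × 2.311/(2.080 + 2.311) = 24.58 V.
(Unloaded: V_out = x·V_s = 27.7 V.)

V_out ≈ 24.6 V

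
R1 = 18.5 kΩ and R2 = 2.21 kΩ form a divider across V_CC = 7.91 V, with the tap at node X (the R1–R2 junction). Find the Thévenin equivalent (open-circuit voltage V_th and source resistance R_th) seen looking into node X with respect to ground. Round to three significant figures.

V_th ≈ 0.844 V, R_th ≈ 1.97 kΩ

Open-circuit (no load on X): V_th = V_CC · R2/(R1 + R2) = 7.91 × 2.21/(18.50 + 2.21) = 0.8441 V.
Looking into X with the source shorted: R_th = R1·R2/(R1+R2) = 18.50 × 2.21/20.71 = 1.974 kΩ.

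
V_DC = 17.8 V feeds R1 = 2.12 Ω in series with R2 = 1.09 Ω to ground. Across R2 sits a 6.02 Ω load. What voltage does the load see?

V_out ≈ 5.40 V

The load sits in parallel with R2, giving an effective lower resistance R2' = R2·R_L/(R2+R_L) = 0.9229 Ω.
Then V_out = V_DC · R2'/(R1 + R2') = 17.8 × 0.9229/3.043 = 5.399 V.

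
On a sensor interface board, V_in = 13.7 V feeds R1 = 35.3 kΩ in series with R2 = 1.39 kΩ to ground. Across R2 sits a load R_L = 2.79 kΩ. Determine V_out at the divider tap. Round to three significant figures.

R2 ‖ R_L = (1.39 × 2.79)/(1.39 + 2.79) = 0.9278 kΩ.
Voltage divider with the loaded lower leg: V_out = 13.7 × 0.9278/(35.3 + 0.9278) = 13.7 × 0.02561 = 0.3509 V.
(Unloaded it would be 0.519 V; the load pulls it down.)

V_out ≈ 0.351 V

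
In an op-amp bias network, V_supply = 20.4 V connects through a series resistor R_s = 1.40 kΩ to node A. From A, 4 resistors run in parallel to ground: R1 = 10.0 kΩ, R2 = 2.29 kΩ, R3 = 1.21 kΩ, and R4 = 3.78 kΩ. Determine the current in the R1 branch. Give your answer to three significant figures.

I ≈ 0.622 mA

Parallel bank: R_p = 1/(1/10.0 + 1/2.29 + 1/1.21 + 1/3.78) = 0.6144 kΩ.
V_A by voltage divider: V_A = 20.4 × 0.6144/(1.40 + 0.6144) = 6.222 V.
I(R1) = V_A / R1 = 6.222/10.0 = 0.6222 mA.
(Equivalently: I_total = 10.13 mA, then current-divider fraction G_k/ΣG = 0.06144.)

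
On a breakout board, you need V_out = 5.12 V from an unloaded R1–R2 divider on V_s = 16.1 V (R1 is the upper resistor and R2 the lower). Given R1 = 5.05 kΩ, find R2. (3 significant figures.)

R2 ≈ 2.35 kΩ

Required fraction k = V_out/V_s = 0.3180.
R2 = R1 · 0.3180/(1 − 0.3180) = 2.355 kΩ.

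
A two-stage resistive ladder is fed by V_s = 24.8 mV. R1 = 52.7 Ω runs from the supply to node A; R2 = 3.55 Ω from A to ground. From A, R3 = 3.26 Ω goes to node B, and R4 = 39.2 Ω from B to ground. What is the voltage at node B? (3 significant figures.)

V_B ≈ 1.34 mV

Looking into the second stage from A: R3 + R4 = 42.46 Ω appears in parallel with R2.
Effective lower resistance at A: R2 ‖ 42.46 = 3.276 Ω.
So V_A = 24.8 × 0.05853 = 1.451 mV.
Then the unloaded second divider: V_B = V_A × R4/(R3+R4) = 1.451 × 0.9232 = 1.340 mV.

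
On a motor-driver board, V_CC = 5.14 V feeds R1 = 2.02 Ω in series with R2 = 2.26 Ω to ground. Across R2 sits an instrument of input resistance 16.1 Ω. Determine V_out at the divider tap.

First combine the lower leg with the load: R2 ‖ R_L = 1.982 Ω.
Then V_out = V_CC · R2'/(R1 + R2') = 5.14 × 1.982/4.002 = 2.545 V.
(Unloaded it would be 2.71 V; the load pulls it down.)

V_out ≈ 2.55 V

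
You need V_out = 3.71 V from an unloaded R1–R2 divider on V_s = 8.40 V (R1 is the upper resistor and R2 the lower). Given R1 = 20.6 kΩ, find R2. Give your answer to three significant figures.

V_out/V_s = R2/(R1+R2) = 0.4417.
Rearranging, R2 = R1·k/(1−k) = 20.6 × 0.7910 = 16.30 kΩ.

R2 ≈ 16.3 kΩ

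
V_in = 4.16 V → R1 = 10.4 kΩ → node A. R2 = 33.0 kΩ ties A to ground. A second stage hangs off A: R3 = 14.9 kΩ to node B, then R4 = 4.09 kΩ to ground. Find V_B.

V_B ≈ 0.481 V

The second stage (R3 + R4 = 18.99 kΩ) loads node A in parallel with R2.
R2 ‖ (R3+R4) = 12.05 kΩ.
First divider: V_A = V_in · 12.05/(10.4 + 12.05) = 2.233 V.
Then the unloaded second divider: V_B = V_A × R4/(R3+R4) = 2.233 × 0.2154 = 0.4810 V.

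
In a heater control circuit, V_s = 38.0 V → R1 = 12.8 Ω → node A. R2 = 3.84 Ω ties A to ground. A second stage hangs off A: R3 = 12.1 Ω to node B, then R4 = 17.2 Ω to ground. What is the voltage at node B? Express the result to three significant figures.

V_B ≈ 4.68 V

The second stage (R3 + R4 = 29.30 Ω) loads node A in parallel with R2.
R2 ‖ (R3+R4) = 3.395 Ω.
First divider: V_A = V_s · 3.395/(12.8 + 3.395) = 7.966 V.
V_B = V_A × 0.5870 = 4.676 V.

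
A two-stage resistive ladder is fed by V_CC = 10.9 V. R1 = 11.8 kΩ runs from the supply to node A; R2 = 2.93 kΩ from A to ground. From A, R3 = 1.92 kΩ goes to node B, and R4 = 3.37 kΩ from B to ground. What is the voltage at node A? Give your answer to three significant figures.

The second stage (R3 + R4 = 5.290 kΩ) loads node A in parallel with R2.
Effective lower resistance at A: R2 ‖ 5.290 = 1.886 kΩ.
V_A = 10.9 × 1.886/(11.8 + 1.886) = 1.502 V.

V_A ≈ 1.50 V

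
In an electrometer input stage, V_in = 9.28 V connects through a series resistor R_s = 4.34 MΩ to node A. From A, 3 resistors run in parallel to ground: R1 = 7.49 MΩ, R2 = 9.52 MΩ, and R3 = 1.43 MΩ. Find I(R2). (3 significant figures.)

Combine the parallel branches: R_p = (1/7.49 + 1/9.52 + 1/1.43)⁻¹ = 1.066 MΩ.
V_A = 9.28 × 1.066/5.406 = 1.830 V.
I(R2) = V_A / R2 = 1.830/9.52 = 0.1923 µA.
(Equivalently: I_total = 1.717 µA, then current-divider fraction G_k/ΣG = 0.1120.)

I ≈ 0.192 µA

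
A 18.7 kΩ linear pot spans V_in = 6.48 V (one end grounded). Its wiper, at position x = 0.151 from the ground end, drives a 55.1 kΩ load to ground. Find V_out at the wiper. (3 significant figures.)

V_out ≈ 0.938 V

The pot divides into 15.88 kΩ above the wiper and 2.824 kΩ below.
R_L loads the lower segment: effective lower R = 2.686 kΩ.
Loaded-divider output: V_out = 6.48 × 0.1447 = 0.9377 V.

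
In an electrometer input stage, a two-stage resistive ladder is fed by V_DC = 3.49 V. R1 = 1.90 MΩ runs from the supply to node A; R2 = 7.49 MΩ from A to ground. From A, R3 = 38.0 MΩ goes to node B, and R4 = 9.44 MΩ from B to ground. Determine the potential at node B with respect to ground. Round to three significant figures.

V_B ≈ 0.537 V

The second stage (R3 + R4 = 47.44 MΩ) loads node A in parallel with R2.
R2 ‖ (R3+R4) = 6.469 MΩ.
V_A = 3.49 × 6.469/(1.90 + 6.469) = 2.698 V.
Stage 2 is unloaded, so V_B = V_A · R4/(R3+R4) = 2.698 × 9.44/47.44 = 0.5368 V.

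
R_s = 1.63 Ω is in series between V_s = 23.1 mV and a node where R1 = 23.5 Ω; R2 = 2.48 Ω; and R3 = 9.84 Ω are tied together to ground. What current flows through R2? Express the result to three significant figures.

I ≈ 4.92 mA

Equivalent of the parallel group: R_p = 1.827 Ω.
Node voltage V_A = V_s · R_p/(R_s + R_p) = 23.1 × 0.5285 = 12.21 mV.
I(R2) = V_A / R2 = 12.21/2.48 = 4.922 mA.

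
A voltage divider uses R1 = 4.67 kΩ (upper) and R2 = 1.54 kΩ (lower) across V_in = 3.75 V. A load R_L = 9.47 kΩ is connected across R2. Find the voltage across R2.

The load sits in parallel with R2, giving an effective lower resistance R2' = R2·R_L/(R2+R_L) = 1.325 kΩ.
Voltage divider with the loaded lower leg: V_out = 3.75 × 1.325/(4.67 + 1.325) = 3.75 × 0.2210 = 0.8286 V.

V_out ≈ 0.829 V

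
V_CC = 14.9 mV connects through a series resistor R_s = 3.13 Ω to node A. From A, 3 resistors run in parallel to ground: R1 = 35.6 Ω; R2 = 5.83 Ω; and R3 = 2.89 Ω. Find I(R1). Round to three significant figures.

I ≈ 0.155 mA

Combine the parallel branches: R_p = (1/35.6 + 1/5.83 + 1/2.89)⁻¹ = 1.833 Ω.
V_A by voltage divider: V_A = 14.9 × 1.833/(3.13 + 1.833) = 5.503 mV.
Branch current I = V_A/R1 = 5.503/35.6 = 0.1546 mA.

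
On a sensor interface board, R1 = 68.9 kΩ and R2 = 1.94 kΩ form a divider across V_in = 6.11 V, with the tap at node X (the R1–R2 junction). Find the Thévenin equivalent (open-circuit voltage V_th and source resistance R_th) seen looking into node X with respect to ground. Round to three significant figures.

V_th is the unloaded tap voltage: V_in · R2/(R1+R2) = 6.11 × 0.02739 = 0.1673 V.
Looking into X with the source shorted: R_th = R1·R2/(R1+R2) = 68.90 × 1.94/70.84 = 1.887 kΩ.

V_th ≈ 0.167 V, R_th ≈ 1.89 kΩ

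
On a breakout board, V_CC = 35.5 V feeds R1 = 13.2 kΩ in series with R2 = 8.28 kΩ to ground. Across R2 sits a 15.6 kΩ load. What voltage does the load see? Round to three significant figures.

V_out ≈ 10.3 V

The load sits in parallel with R2, giving an effective lower resistance R2' = R2·R_L/(R2+R_L) = 5.409 kΩ.
Now apply the divider: V_out = 35.5 × 0.2907 = 10.32 V.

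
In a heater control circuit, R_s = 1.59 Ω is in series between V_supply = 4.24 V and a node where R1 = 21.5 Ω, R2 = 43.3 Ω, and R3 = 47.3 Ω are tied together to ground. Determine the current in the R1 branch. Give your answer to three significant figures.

I ≈ 0.172 A

Combine the parallel branches: R_p = (1/21.5 + 1/43.3 + 1/47.3)⁻¹ = 11.02 Ω.
V_A = 4.24 × 11.02/12.61 = 3.705 V.
I(R1) = V_A / R1 = 3.705/21.5 = 0.1723 A.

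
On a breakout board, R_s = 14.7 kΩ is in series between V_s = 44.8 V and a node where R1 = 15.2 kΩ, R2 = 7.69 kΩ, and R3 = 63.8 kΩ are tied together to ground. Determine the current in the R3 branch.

Equivalent of the parallel group: R_p = 4.728 kΩ.
V_A by voltage divider: V_A = 44.8 × 4.728/(14.7 + 4.728) = 10.90 V.
Branch current I = V_A/R3 = 10.90/63.8 = 0.1709 mA.

I ≈ 0.171 mA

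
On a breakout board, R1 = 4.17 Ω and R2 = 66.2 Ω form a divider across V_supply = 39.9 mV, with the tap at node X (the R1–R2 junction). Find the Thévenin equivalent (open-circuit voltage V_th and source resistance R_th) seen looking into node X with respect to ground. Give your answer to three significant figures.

V_th is the unloaded tap voltage: V_supply · R2/(R1+R2) = 39.9 × 0.9407 = 37.54 mV.
Zeroing V_supply shorts the top of R1 to ground, so R_th = R1 ‖ R2 = 3.923 Ω.

V_th ≈ 37.5 mV, R_th ≈ 3.92 Ω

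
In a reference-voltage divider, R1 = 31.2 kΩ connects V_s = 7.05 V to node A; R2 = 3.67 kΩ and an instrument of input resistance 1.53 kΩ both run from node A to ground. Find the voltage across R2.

V_out ≈ 0.236 V

R2 ‖ R_L = (3.67 × 1.53)/(3.67 + 1.53) = 1.080 kΩ.
Then V_out = V_s · R2'/(R1 + R2') = 7.05 × 1.080/32.28 = 0.2358 V.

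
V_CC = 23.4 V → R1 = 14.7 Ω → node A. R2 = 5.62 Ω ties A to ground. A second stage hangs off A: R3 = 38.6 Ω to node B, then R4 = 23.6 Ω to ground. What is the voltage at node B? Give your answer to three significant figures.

V_B ≈ 2.30 V

The second stage (R3 + R4 = 62.20 Ω) loads node A in parallel with R2.
R2 ‖ (R3+R4) = 5.154 Ω.
V_A = 23.4 × 5.154/(14.7 + 5.154) = 6.075 V.
Then the unloaded second divider: V_B = V_A × R4/(R3+R4) = 6.075 × 0.3794 = 2.305 V.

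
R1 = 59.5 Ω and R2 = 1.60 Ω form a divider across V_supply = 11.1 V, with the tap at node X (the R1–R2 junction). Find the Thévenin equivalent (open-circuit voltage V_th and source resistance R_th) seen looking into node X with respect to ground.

V_th is the unloaded tap voltage: V_supply · R2/(R1+R2) = 11.1 × 0.02619 = 0.2907 V.
Looking into X with the source shorted: R_th = R1·R2/(R1+R2) = 59.50 × 1.60/61.10 = 1.558 Ω.

V_th ≈ 0.291 V, R_th ≈ 1.56 Ω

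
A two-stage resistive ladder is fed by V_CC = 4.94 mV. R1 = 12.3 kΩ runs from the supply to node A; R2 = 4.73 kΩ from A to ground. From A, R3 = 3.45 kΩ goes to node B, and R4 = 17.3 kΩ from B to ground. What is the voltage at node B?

V_B ≈ 0.982 mV

The second stage (R3 + R4 = 20.75 kΩ) loads node A in parallel with R2.
Effective lower resistance at A: R2 ‖ 20.75 = 3.852 kΩ.
First divider: V_A = V_CC · 3.852/(12.3 + 3.852) = 1.178 mV.
Stage 2 is unloaded, so V_B = V_A · R4/(R3+R4) = 1.178 × 17.3/20.75 = 0.9822 mV.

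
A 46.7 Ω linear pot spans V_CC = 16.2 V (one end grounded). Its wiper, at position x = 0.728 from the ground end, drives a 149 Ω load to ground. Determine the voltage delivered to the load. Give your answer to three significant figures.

V_out ≈ 11.1 V

The pot divides into 12.70 Ω above the wiper and 34.00 Ω below.
R_L loads the lower segment: effective lower R = 27.68 Ω.
V_out = 16.2 × 27.68/(12.70 + 27.68) = 11.10 V.
(Unloaded: V_out = x·V_CC = 11.8 V.)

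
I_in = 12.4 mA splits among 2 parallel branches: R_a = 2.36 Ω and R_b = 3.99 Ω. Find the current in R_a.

Two-branch current divider: I_k = I_in · R_other/(R_1 + R_2).
I(R_a) = 12.4 × 3.99/(2.36 + 3.99) = 12.4 × 0.6283 = 7.791 mA.

I ≈ 7.79 mA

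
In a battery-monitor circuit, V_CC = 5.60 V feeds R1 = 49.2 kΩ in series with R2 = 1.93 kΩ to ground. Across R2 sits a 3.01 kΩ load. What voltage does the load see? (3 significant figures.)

R2 ‖ R_L = (1.93 × 3.01)/(1.93 + 3.01) = 1.176 kΩ.
Now apply the divider: V_out = 5.60 × 0.02334 = 0.1307 V.

V_out ≈ 0.131 V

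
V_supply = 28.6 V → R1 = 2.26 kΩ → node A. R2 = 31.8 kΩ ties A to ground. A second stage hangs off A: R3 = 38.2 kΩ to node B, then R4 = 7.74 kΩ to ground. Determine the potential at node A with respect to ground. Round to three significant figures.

The second stage (R3 + R4 = 45.94 kΩ) loads node A in parallel with R2.
Effective lower resistance at A: R2 ‖ 45.94 = 18.79 kΩ.
First divider: V_A = V_supply · 18.79/(2.26 + 18.79) = 25.53 V.

V_A ≈ 25.5 V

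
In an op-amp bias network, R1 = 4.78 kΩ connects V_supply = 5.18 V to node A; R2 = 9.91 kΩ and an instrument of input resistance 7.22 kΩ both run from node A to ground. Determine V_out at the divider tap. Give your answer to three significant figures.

The load sits in parallel with R2, giving an effective lower resistance R2' = R2·R_L/(R2+R_L) = 4.177 kΩ.
Voltage divider with the loaded lower leg: V_out = 5.18 × 4.177/(4.78 + 4.177) = 5.18 × 0.4663 = 2.416 V.

V_out ≈ 2.42 V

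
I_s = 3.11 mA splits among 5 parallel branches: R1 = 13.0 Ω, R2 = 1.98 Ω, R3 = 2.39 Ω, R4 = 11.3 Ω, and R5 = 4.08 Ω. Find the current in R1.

I ≈ 0.179 mA

ΣG = 1/13.0 + 1/1.98 + 1/2.39 + 1/11.3 + 1/4.08 = 1.334.
R1 takes the fraction G_k/ΣG = 0.07692/1.334 = 0.05766, so I = 3.11 × 0.05766 = 0.1793 mA.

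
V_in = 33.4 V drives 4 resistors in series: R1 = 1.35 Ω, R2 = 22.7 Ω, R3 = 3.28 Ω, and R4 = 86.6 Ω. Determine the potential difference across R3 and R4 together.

V ≈ 26.3 V

Total series resistance ΣR = 1.35 + 22.7 + 3.28 + 86.6 = 113.9 Ω.
R_{R3..R4} = 3.28 + 86.6 = 89.88 Ω.
By the voltage-divider rule, V = 33.4 × 89.88/113.9 = 26.35 V.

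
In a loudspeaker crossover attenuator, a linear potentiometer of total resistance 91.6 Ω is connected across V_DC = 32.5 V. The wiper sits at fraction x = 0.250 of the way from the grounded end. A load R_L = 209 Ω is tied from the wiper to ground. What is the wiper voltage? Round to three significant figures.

V_out ≈ 7.51 V

Split the track: R_lower = x·R_p = 22.90 Ω, R_upper = (1−x)·R_p = 68.70 Ω.
(x·R_p) ‖ R_L = 20.64 Ω.
Loaded-divider output: V_out = 32.5 × 0.2310 = 7.508 V.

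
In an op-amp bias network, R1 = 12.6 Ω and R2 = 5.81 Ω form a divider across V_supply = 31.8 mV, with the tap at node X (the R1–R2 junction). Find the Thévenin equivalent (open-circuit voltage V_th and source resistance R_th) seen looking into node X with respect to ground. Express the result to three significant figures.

V_th ≈ 10.0 mV, R_th ≈ 3.98 Ω

V_th is the unloaded tap voltage: V_supply · R2/(R1+R2) = 31.8 × 0.3156 = 10.04 mV.
Zeroing V_supply shorts the top of R1 to ground, so R_th = R1 ‖ R2 = 3.976 Ω.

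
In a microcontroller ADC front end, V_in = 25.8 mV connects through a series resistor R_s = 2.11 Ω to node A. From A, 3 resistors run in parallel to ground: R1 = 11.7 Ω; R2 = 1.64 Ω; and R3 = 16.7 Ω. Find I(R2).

I ≈ 6.07 mA

Parallel bank: R_p = 1/(1/11.7 + 1/1.64 + 1/16.7) = 1.324 Ω.
Node voltage V_A = V_in · R_p/(R_s + R_p) = 25.8 × 0.3856 = 9.949 mV.
Branch current I = V_A/R2 = 9.949/1.64 = 6.066 mA.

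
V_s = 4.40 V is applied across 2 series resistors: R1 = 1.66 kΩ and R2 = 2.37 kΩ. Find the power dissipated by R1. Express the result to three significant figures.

The common current is I = 4.40/4.030 = 1.092 mA.
P(R1) = I²·R1 = (1.092)² × 1.66 = 1.979 mW.

P ≈ 1.98 mW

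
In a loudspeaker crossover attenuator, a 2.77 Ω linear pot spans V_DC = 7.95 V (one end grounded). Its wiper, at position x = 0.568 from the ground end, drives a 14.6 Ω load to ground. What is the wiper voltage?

V_out ≈ 4.31 V

Lower segment x·R_p = 1.573 Ω; upper segment (1−x)·R_p = 1.197 Ω.
R_L loads the lower segment: effective lower R = 1.420 Ω.
Loaded-divider output: V_out = 7.95 × 0.5427 = 4.315 V.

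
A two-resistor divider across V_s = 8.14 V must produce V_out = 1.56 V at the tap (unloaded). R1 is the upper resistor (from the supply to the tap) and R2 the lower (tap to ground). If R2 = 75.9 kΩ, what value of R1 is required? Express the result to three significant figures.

R1 ≈ 320 kΩ

Required fraction k = V_out/V_s = 0.1916.
Rearranging, R1 = R2·(1−k)/k = 75.9 × 4.218 = 320.1 kΩ.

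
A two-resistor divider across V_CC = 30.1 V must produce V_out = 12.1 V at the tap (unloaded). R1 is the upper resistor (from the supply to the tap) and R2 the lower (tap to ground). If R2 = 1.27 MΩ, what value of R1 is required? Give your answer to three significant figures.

R1 ≈ 1.89 MΩ

V_out/V_CC = R2/(R1+R2) = 0.4020.
Rearranging, R1 = R2·(1−k)/k = 1.27 × 1.488 = 1.889 MΩ.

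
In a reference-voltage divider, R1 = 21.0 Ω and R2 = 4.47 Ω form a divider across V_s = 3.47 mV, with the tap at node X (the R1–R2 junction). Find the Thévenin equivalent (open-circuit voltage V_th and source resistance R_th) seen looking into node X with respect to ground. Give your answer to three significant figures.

V_th ≈ 0.609 mV, R_th ≈ 3.69 Ω

V_th is the unloaded tap voltage: V_s · R2/(R1+R2) = 3.47 × 0.1755 = 0.6090 mV.
Zeroing V_s shorts the top of R1 to ground, so R_th = R1 ‖ R2 = 3.686 Ω.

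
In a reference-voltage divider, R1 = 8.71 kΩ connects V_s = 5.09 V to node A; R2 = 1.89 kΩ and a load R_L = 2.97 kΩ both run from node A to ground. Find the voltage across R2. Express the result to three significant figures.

R2 ‖ R_L = (1.89 × 2.97)/(1.89 + 2.97) = 1.155 kΩ.
Now apply the divider: V_out = 5.09 × 0.1171 = 0.5959 V.
(Unloaded it would be 0.908 V; the load pulls it down.)

V_out ≈ 0.596 V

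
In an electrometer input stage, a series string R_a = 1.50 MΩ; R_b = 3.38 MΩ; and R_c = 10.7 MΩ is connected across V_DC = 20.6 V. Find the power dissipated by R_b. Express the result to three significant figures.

P ≈ 5.91 µW

Series current I = V_DC/ΣR = 20.6/15.58 = 1.322 µA.
P(R_b) = I²·R_b = (1.322)² × 3.38 = 5.909 µW.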